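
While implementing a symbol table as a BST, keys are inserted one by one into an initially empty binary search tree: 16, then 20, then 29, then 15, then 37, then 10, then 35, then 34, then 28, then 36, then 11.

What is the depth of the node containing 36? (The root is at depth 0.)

5

Resulting structure (node: left, right):
  16: L=15, R=20
  20: L=–, R=29
  29: L=28, R=37
  15: L=10, R=–
  37: L=35, R=–
  10: L=–, R=11
  35: L=34, R=36
  34: L=–, R=–
  28: L=–, R=–
  36: L=–, R=–
  11: L=–, R=–

Path to 36: 16 → 20 → 29 → 37 → 35 → 36, which is 5 edges.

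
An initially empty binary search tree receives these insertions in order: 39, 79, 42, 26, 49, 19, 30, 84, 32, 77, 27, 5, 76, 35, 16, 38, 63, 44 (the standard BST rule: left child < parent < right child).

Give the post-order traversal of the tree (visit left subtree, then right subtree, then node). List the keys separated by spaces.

Resulting structure (node: left, right):
  39: L=26, R=79
  79: L=42, R=84
  42: L=–, R=49
  26: L=19, R=30
  49: L=44, R=77
  19: L=5, R=–
  30: L=27, R=32
  84: L=–, R=–
  32: L=–, R=35
  77: L=76, R=–
  27: L=–, R=–
  5: L=–, R=16
  76: L=63, R=–
  35: L=–, R=38
  16: L=–, R=–
  38: L=–, R=–
  63: L=–, R=–
  44: L=–, R=–

16 5 19 27 38 35 32 30 26 44 63 76 77 49 42 84 79 39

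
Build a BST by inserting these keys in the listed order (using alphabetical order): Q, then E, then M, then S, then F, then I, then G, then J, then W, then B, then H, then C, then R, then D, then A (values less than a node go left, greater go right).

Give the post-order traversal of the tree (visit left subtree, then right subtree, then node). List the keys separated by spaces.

Insert Q: tree is empty, so Q becomes the root.
Insert E: E < Q → go left. Place as left child of Q.
Insert M: M < Q → go left; M > E → go right. Place as right child of E.
Insert S: S > Q → go right. Place as right child of Q.
Insert F: F < Q → go left; F > E → go right; F < M → go left. Place as left child of M.
Insert I: I < Q → go left; I > E → go right; I < M → go left; I > F → go right. Place as right child of F.
Insert G: G < Q → go left; G > E → go right; G < M → go left; G > F → go right; G < I → go left. Place as left child of I.
Insert J: J < Q → go left; J > E → go right; J < M → go left; J > F → go right; J > I → go right. Place as right child of I.
Insert W: W > Q → go right; W > S → go right. Place as right child of S.
Insert B: B < Q → go left; B < E → go left. Place as left child of E.
Insert H: H < Q → go left; H > E → go right; H < M → go left; H > F → go right; H < I → go left; H > G → go right. Place as right child of G.
Insert C: C < Q → go left; C < E → go left; C > B → go right. Place as right child of B.
Insert R: R > Q → go right; R < S → go left. Place as left child of S.
Insert D: D < Q → go left; D < E → go left; D > B → go right; D > C → go right. Place as right child of C.
Insert A: A < Q → go left; A < E → go left; A < B → go left. Place as left child of B.

A D C B H G J I F M E R W S Q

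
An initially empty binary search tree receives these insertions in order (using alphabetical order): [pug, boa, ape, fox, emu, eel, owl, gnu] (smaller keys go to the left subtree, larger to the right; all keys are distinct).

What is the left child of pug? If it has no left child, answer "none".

boa

pug: root
boa: left child of pug (depth 1)
ape: left child of boa (depth 2)
fox: right child of boa (depth 2)
emu: left child of fox (depth 3)
eel: left child of emu (depth 4)
owl: right child of fox (depth 3)
gnu: left child of owl (depth 4)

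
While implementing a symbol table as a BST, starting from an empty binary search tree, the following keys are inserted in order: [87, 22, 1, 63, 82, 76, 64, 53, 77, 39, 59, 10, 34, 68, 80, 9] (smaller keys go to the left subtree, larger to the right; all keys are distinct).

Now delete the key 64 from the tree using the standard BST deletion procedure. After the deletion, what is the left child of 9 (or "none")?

87: root
22: left child of 87 (depth 1)
1: left child of 22 (depth 2)
63: right child of 22 (depth 2)
82: right child of 63 (depth 3)
76: left child of 82 (depth 4)
64: left child of 76 (depth 5)
53: left child of 63 (depth 3)
77: right child of 76 (depth 5)
39: left child of 53 (depth 4)
59: right child of 53 (depth 4)
10: right child of 1 (depth 3)
34: left child of 39 (depth 5)
68: right child of 64 (depth 6)
80: right child of 77 (depth 6)
9: left child of 10 (depth 4)

Delete 64 (at most one child — splice it out).
After deletion, 9's left child: none.

none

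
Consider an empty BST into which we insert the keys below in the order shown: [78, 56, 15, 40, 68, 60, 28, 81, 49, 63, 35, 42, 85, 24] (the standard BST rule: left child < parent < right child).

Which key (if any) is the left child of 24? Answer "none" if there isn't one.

78: root
56: left child of 78 (depth 1)
15: left child of 56 (depth 2)
40: right child of 15 (depth 3)
68: right child of 56 (depth 2)
60: left child of 68 (depth 3)
28: left child of 40 (depth 4)
81: right child of 78 (depth 1)
49: right child of 40 (depth 4)
63: right child of 60 (depth 4)
35: right child of 28 (depth 5)
42: left child of 49 (depth 5)
85: right child of 81 (depth 2)
24: left child of 28 (depth 5)

none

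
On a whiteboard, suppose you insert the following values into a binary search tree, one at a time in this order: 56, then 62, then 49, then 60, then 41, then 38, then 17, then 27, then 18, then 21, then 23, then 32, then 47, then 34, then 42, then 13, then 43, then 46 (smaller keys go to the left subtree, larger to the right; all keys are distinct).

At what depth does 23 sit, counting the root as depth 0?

Insert 56: tree is empty, so 56 becomes the root.
Insert 62: 62 > 56 → go right. Place as right child of 56.
Insert 49: 49 < 56 → go left. Place as left child of 56.
Insert 60: 60 > 56 → go right; 60 < 62 → go left. Place as left child of 62.
Insert 41: 41 < 56 → go left; 41 < 49 → go left. Place as left child of 49.
Insert 38: 38 < 56 → go left; 38 < 49 → go left; 38 < 41 → go left. Place as left child of 41.
Insert 17: 17 < 56 → go left; 17 < 49 → go left; 17 < 41 → go left; 17 < 38 → go left. Place as left child of 38.
Insert 27: 27 < 56 → go left; 27 < 49 → go left; 27 < 41 → go left; 27 < 38 → go left; 27 > 17 → go right. Place as right child of 17.
Insert 18: 18 < 56 → go left; 18 < 49 → go left; 18 < 41 → go left; 18 < 38 → go left; 18 > 17 → go right; 18 < 27 → go left. Place as left child of 27.
Insert 21: 21 < 56 → go left; 21 < 49 → go left; 21 < 41 → go left; 21 < 38 → go left; 21 > 17 → go right; 21 < 27 → go left; 21 > 18 → go right. Place as right child of 18.
Insert 23: 23 < 56 → go left; 23 < 49 → go left; 23 < 41 → go left; 23 < 38 → go left; 23 > 17 → go right; 23 < 27 → go left; 23 > 18 → go right; 23 > 21 → go right. Place as right child of 21.
Insert 32: 32 < 56 → go left; 32 < 49 → go left; 32 < 41 → go left; 32 < 38 → go left; 32 > 17 → go right; 32 > 27 → go right. Place as right child of 27.
Insert 47: 47 < 56 → go left; 47 < 49 → go left; 47 > 41 → go right. Place as right child of 41.
Insert 34: 34 < 56 → go left; 34 < 49 → go left; 34 < 41 → go left; 34 < 38 → go left; 34 > 17 → go right; 34 > 27 → go right; 34 > 32 → go right. Place as right child of 32.
Insert 42: 42 < 56 → go left; 42 < 49 → go left; 42 > 41 → go right; 42 < 47 → go left. Place as left child of 47.
Insert 13: 13 < 56 → go left; 13 < 49 → go left; 13 < 41 → go left; 13 < 38 → go left; 13 < 17 → go left. Place as left child of 17.
Insert 43: 43 < 56 → go left; 43 < 49 → go left; 43 > 41 → go right; 43 < 47 → go left; 43 > 42 → go right. Place as right child of 42.
Insert 46: 46 < 56 → go left; 46 < 49 → go left; 46 > 41 → go right; 46 < 47 → go left; 46 > 42 → go right; 46 > 43 → go right. Place as right child of 43.

Path to 23: 56 → 49 → 41 → 38 → 17 → 27 → 18 → 21 → 23, which is 8 edges.

8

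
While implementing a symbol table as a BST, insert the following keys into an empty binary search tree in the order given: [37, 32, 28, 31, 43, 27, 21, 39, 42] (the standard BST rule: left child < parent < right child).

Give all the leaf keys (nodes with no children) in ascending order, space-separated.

Insert 37: tree is empty, so 37 becomes the root.
Insert 32: 32 < 37 → go left. Place as left child of 37.
Insert 28: 28 < 37 → go left; 28 < 32 → go left. Place as left child of 32.
Insert 31: 31 < 37 → go left; 31 < 32 → go left; 31 > 28 → go right. Place as right child of 28.
Insert 43: 43 > 37 → go right. Place as right child of 37.
Insert 27: 27 < 37 → go left; 27 < 32 → go left; 27 < 28 → go left. Place as left child of 28.
Insert 21: 21 < 37 → go left; 21 < 32 → go left; 21 < 28 → go left; 21 < 27 → go left. Place as left child of 27.
Insert 39: 39 > 37 → go right; 39 < 43 → go left. Place as left child of 43.
Insert 42: 42 > 37 → go right; 42 < 43 → go left; 42 > 39 → go right. Place as right child of 39.

21 31 42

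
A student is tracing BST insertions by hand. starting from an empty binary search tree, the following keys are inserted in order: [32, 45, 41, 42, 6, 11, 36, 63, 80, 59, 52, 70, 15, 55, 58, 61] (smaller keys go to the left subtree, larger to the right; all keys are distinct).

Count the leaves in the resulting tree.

6

32: root
45: right child of 32 (depth 1)
41: left child of 45 (depth 2)
42: right child of 41 (depth 3)
6: left child of 32 (depth 1)
11: right child of 6 (depth 2)
36: left child of 41 (depth 3)
63: right child of 45 (depth 2)
80: right child of 63 (depth 3)
59: left child of 63 (depth 3)
52: left child of 59 (depth 4)
70: left child of 80 (depth 4)
15: right child of 11 (depth 3)
55: right child of 52 (depth 5)
58: right child of 55 (depth 6)
61: right child of 59 (depth 4)

Leaves: 15, 36, 42, 58, 61, 70 — 6 in total.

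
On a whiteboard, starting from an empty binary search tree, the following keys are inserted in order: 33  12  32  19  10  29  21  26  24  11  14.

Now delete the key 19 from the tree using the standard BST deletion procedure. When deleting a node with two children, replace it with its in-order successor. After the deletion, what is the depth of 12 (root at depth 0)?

1

Resulting structure (node: left, right):
  33: L=12, R=–
  12: L=10, R=32
  32: L=19, R=–
  19: L=14, R=29
  10: L=–, R=11
  29: L=21, R=–
  21: L=–, R=26
  26: L=24, R=–
  24: L=–, R=–
  11: L=–, R=–
  14: L=–, R=–

Delete 19 (two children — replace with in-order successor).
After deletion, path to 12: 33 → 12.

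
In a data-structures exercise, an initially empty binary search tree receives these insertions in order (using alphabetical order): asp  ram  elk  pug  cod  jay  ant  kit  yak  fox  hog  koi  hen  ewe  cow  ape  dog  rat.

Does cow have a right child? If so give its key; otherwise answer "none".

dog

Insert asp: tree is empty, so asp becomes the root.
Insert ram: ram > asp → go right. Place as right child of asp.
Insert elk: elk > asp → go right; elk < ram → go left. Place as left child of ram.
Insert pug: pug > asp → go right; pug < ram → go left; pug > elk → go right. Place as right child of elk.
Insert cod: cod > asp → go right; cod < ram → go left; cod < elk → go left. Place as left child of elk.
Insert jay: jay > asp → go right; jay < ram → go left; jay > elk → go right; jay < pug → go left. Place as left child of pug.
Insert ant: ant < asp → go left. Place as left child of asp.
Insert kit: kit > asp → go right; kit < ram → go left; kit > elk → go right; kit < pug → go left; kit > jay → go right. Place as right child of jay.
Insert yak: yak > asp → go right; yak > ram → go right. Place as right child of ram.
Insert fox: fox > asp → go right; fox < ram → go left; fox > elk → go right; fox < pug → go left; fox < jay → go left. Place as left child of jay.
Insert hog: hog > asp → go right; hog < ram → go left; hog > elk → go right; hog < pug → go left; hog < jay → go left; hog > fox → go right. Place as right child of fox.
Insert koi: koi > asp → go right; koi < ram → go left; koi > elk → go right; koi < pug → go left; koi > jay → go right; koi > kit → go right. Place as right child of kit.
Insert hen: hen > asp → go right; hen < ram → go left; hen > elk → go right; hen < pug → go left; hen < jay → go left; hen > fox → go right; hen < hog → go left. Place as left child of hog.
Insert ewe: ewe > asp → go right; ewe < ram → go left; ewe > elk → go right; ewe < pug → go left; ewe < jay → go left; ewe < fox → go left. Place as left child of fox.
Insert cow: cow > asp → go right; cow < ram → go left; cow < elk → go left; cow > cod → go right. Place as right child of cod.
Insert ape: ape < asp → go left; ape > ant → go right. Place as right child of ant.
Insert dog: dog > asp → go right; dog < ram → go left; dog < elk → go left; dog > cod → go right; dog > cow → go right. Place as right child of cow.
Insert rat: rat > asp → go right; rat > ram → go right; rat < yak → go left. Place as left child of yak.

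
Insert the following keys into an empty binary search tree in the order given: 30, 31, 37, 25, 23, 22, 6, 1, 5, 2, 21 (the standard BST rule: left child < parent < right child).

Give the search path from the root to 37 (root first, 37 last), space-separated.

30 31 37

Resulting structure (node: left, right):
  30: L=25, R=31
  31: L=–, R=37
  37: L=–, R=–
  25: L=23, R=–
  23: L=22, R=–
  22: L=6, R=–
  6: L=1, R=21
  1: L=–, R=5
  5: L=2, R=–
  2: L=–, R=–
  21: L=–, R=–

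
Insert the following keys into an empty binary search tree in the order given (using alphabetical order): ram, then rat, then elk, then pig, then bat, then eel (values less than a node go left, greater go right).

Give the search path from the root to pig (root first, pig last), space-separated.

ram: root
rat: right child of ram (depth 1)
elk: left child of ram (depth 1)
pig: right child of elk (depth 2)
bat: left child of elk (depth 2)
eel: right child of bat (depth 3)

ram elk pig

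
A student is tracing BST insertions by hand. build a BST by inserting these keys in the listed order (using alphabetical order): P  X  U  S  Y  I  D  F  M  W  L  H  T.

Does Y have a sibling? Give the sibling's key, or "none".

Resulting structure (node: left, right):
  P: L=I, R=X
  X: L=U, R=Y
  U: L=S, R=W
  S: L=–, R=T
  Y: L=–, R=–
  I: L=D, R=M
  D: L=–, R=F
  F: L=–, R=H
  M: L=L, R=–
  W: L=–, R=–
  L: L=–, R=–
  H: L=–, R=–
  T: L=–, R=–

Y's parent is X; the other child of X is U.

U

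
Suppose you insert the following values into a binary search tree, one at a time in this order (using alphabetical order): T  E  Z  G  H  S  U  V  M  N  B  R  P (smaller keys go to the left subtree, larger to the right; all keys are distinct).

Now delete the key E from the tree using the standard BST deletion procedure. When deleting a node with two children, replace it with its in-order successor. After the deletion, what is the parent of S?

H

Insert T: tree is empty, so T becomes the root.
Insert E: E < T → go left. Place as left child of T.
Insert Z: Z > T → go right. Place as right child of T.
Insert G: G < T → go left; G > E → go right. Place as right child of E.
Insert H: H < T → go left; H > E → go right; H > G → go right. Place as right child of G.
Insert S: S < T → go left; S > E → go right; S > G → go right; S > H → go right. Place as right child of H.
Insert U: U > T → go right; U < Z → go left. Place as left child of Z.
Insert V: V > T → go right; V < Z → go left; V > U → go right. Place as right child of U.
Insert M: M < T → go left; M > E → go right; M > G → go right; M > H → go right; M < S → go left. Place as left child of S.
Insert N: N < T → go left; N > E → go right; N > G → go right; N > H → go right; N < S → go left; N > M → go right. Place as right child of M.
Insert B: B < T → go left; B < E → go left. Place as left child of E.
Insert R: R < T → go left; R > E → go right; R > G → go right; R > H → go right; R < S → go left; R > M → go right; R > N → go right. Place as right child of N.
Insert P: P < T → go left; P > E → go right; P > G → go right; P > H → go right; P < S → go left; P > M → go right; P > N → go right; P < R → go left. Place as left child of R.

Delete E (two children — replace with in-order successor).
After deletion, S's parent is H.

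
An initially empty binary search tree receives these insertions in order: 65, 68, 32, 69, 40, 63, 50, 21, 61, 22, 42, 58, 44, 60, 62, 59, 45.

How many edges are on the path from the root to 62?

Insert 65: tree is empty, so 65 becomes the root.
Insert 68: 68 > 65 → go right. Place as right child of 65.
Insert 32: 32 < 65 → go left. Place as left child of 65.
Insert 69: 69 > 65 → go right; 69 > 68 → go right. Place as right child of 68.
Insert 40: 40 < 65 → go left; 40 > 32 → go right. Place as right child of 32.
Insert 63: 63 < 65 → go left; 63 > 32 → go right; 63 > 40 → go right. Place as right child of 40.
Insert 50: 50 < 65 → go left; 50 > 32 → go right; 50 > 40 → go right; 50 < 63 → go left. Place as left child of 63.
Insert 21: 21 < 65 → go left; 21 < 32 → go left. Place as left child of 32.
Insert 61: 61 < 65 → go left; 61 > 32 → go right; 61 > 40 → go right; 61 < 63 → go left; 61 > 50 → go right. Place as right child of 50.
Insert 22: 22 < 65 → go left; 22 < 32 → go left; 22 > 21 → go right. Place as right child of 21.
Insert 42: 42 < 65 → go left; 42 > 32 → go right; 42 > 40 → go right; 42 < 63 → go left; 42 < 50 → go left. Place as left child of 50.
Insert 58: 58 < 65 → go left; 58 > 32 → go right; 58 > 40 → go right; 58 < 63 → go left; 58 > 50 → go right; 58 < 61 → go left. Place as left child of 61.
Insert 44: 44 < 65 → go left; 44 > 32 → go right; 44 > 40 → go right; 44 < 63 → go left; 44 < 50 → go left; 44 > 42 → go right. Place as right child of 42.
Insert 60: 60 < 65 → go left; 60 > 32 → go right; 60 > 40 → go right; 60 < 63 → go left; 60 > 50 → go right; 60 < 61 → go left; 60 > 58 → go right. Place as right child of 58.
Insert 62: 62 < 65 → go left; 62 > 32 → go right; 62 > 40 → go right; 62 < 63 → go left; 62 > 50 → go right; 62 > 61 → go right. Place as right child of 61.
Insert 59: 59 < 65 → go left; 59 > 32 → go right; 59 > 40 → go right; 59 < 63 → go left; 59 > 50 → go right; 59 < 61 → go left; 59 > 58 → go right; 59 < 60 → go left. Place as left child of 60.
Insert 45: 45 < 65 → go left; 45 > 32 → go right; 45 > 40 → go right; 45 < 63 → go left; 45 < 50 → go left; 45 > 42 → go right; 45 > 44 → go right. Place as right child of 44.

Path to 62: 65 → 32 → 40 → 63 → 50 → 61 → 62, which is 6 edges.

6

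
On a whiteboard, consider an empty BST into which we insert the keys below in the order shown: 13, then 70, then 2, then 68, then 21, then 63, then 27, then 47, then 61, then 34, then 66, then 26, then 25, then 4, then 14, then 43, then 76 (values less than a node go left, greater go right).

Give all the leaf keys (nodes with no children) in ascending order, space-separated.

13: root
70: right child of 13 (depth 1)
2: left child of 13 (depth 1)
68: left child of 70 (depth 2)
21: left child of 68 (depth 3)
63: right child of 21 (depth 4)
27: left child of 63 (depth 5)
47: right child of 27 (depth 6)
61: right child of 47 (depth 7)
34: left child of 47 (depth 7)
66: right child of 63 (depth 5)
26: left child of 27 (depth 6)
25: left child of 26 (depth 7)
4: right child of 2 (depth 2)
14: left child of 21 (depth 4)
43: right child of 34 (depth 8)
76: right child of 70 (depth 2)

4 14 25 43 61 66 76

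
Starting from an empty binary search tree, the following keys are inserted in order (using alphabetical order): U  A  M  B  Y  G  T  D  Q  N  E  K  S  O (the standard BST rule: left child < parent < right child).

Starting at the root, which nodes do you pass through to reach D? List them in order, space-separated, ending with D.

Insert U: tree is empty, so U becomes the root.
Insert A: A < U → go left. Place as left child of U.
Insert M: M < U → go left; M > A → go right. Place as right child of A.
Insert B: B < U → go left; B > A → go right; B < M → go left. Place as left child of M.
Insert Y: Y > U → go right. Place as right child of U.
Insert G: G < U → go left; G > A → go right; G < M → go left; G > B → go right. Place as right child of B.
Insert T: T < U → go left; T > A → go right; T > M → go right. Place as right child of M.
Insert D: D < U → go left; D > A → go right; D < M → go left; D > B → go right; D < G → go left. Place as left child of G.
Insert Q: Q < U → go left; Q > A → go right; Q > M → go right; Q < T → go left. Place as left child of T.
Insert N: N < U → go left; N > A → go right; N > M → go right; N < T → go left; N < Q → go left. Place as left child of Q.
Insert E: E < U → go left; E > A → go right; E < M → go left; E > B → go right; E < G → go left; E > D → go right. Place as right child of D.
Insert K: K < U → go left; K > A → go right; K < M → go left; K > B → go right; K > G → go right. Place as right child of G.
Insert S: S < U → go left; S > A → go right; S > M → go right; S < T → go left; S > Q → go right. Place as right child of Q.
Insert O: O < U → go left; O > A → go right; O > M → go right; O < T → go left; O < Q → go left; O > N → go right. Place as right child of N.

U A M B G D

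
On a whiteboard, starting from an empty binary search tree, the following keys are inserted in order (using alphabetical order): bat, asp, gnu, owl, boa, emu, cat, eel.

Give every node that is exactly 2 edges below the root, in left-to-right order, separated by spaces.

boa owl

Resulting structure (node: left, right):
  bat: L=asp, R=gnu
  asp: L=–, R=–
  gnu: L=boa, R=owl
  owl: L=–, R=–
  boa: L=–, R=emu
  emu: L=cat, R=–
  cat: L=–, R=eel
  eel: L=–, R=–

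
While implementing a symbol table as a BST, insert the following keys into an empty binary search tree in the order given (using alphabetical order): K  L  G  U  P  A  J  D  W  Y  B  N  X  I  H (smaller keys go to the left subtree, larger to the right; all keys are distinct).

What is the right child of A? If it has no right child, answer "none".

D

Insert K: tree is empty, so K becomes the root.
Insert L: L > K → go right. Place as right child of K.
Insert G: G < K → go left. Place as left child of K.
Insert U: U > K → go right; U > L → go right. Place as right child of L.
Insert P: P > K → go right; P > L → go right; P < U → go left. Place as left child of U.
Insert A: A < K → go left; A < G → go left. Place as left child of G.
Insert J: J < K → go left; J > G → go right. Place as right child of G.
Insert D: D < K → go left; D < G → go left; D > A → go right. Place as right child of A.
Insert W: W > K → go right; W > L → go right; W > U → go right. Place as right child of U.
Insert Y: Y > K → go right; Y > L → go right; Y > U → go right; Y > W → go right. Place as right child of W.
Insert B: B < K → go left; B < G → go left; B > A → go right; B < D → go left. Place as left child of D.
Insert N: N > K → go right; N > L → go right; N < U → go left; N < P → go left. Place as left child of P.
Insert X: X > K → go right; X > L → go right; X > U → go right; X > W → go right; X < Y → go left. Place as left child of Y.
Insert I: I < K → go left; I > G → go right; I < J → go left. Place as left child of J.
Insert H: H < K → go left; H > G → go right; H < J → go left; H < I → go left. Place as left child of I.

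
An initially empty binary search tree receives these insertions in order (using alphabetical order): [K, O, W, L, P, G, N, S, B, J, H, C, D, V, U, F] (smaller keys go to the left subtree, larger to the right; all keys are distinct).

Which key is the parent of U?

Resulting structure (node: left, right):
  K: L=G, R=O
  O: L=L, R=W
  W: L=P, R=–
  L: L=–, R=N
  P: L=–, R=S
  G: L=B, R=J
  N: L=–, R=–
  S: L=–, R=V
  B: L=–, R=C
  J: L=H, R=–
  H: L=–, R=–
  C: L=–, R=D
  D: L=–, R=F
  V: L=U, R=–
  U: L=–, R=–
  F: L=–, R=–

V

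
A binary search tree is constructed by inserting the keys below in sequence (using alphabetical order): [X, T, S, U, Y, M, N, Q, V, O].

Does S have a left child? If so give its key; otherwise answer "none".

M

X: root
T: left child of X (depth 1)
S: left child of T (depth 2)
U: right child of T (depth 2)
Y: right child of X (depth 1)
M: left child of S (depth 3)
N: right child of M (depth 4)
Q: right child of N (depth 5)
V: right child of U (depth 3)
O: left child of Q (depth 6)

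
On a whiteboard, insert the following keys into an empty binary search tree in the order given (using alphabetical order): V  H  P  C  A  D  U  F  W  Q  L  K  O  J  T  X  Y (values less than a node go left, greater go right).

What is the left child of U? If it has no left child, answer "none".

Q

V: root
H: left child of V (depth 1)
P: right child of H (depth 2)
C: left child of H (depth 2)
A: left child of C (depth 3)
D: right child of C (depth 3)
U: right child of P (depth 3)
F: right child of D (depth 4)
W: right child of V (depth 1)
Q: left child of U (depth 4)
L: left child of P (depth 3)
K: left child of L (depth 4)
O: right child of L (depth 4)
J: left child of K (depth 5)
T: right child of Q (depth 5)
X: right child of W (depth 2)
Y: right child of X (depth 3)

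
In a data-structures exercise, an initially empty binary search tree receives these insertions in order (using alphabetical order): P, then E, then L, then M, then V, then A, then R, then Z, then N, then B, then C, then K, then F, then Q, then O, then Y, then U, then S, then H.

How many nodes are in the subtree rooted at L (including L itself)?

P: root
E: left child of P (depth 1)
L: right child of E (depth 2)
M: right child of L (depth 3)
V: right child of P (depth 1)
A: left child of E (depth 2)
R: left child of V (depth 2)
Z: right child of V (depth 2)
N: right child of M (depth 4)
B: right child of A (depth 3)
C: right child of B (depth 4)
K: left child of L (depth 3)
F: left child of K (depth 4)
Q: left child of R (depth 3)
O: right child of N (depth 5)
Y: left child of Z (depth 3)
U: right child of R (depth 3)
S: left child of U (depth 4)
H: right child of F (depth 5)

Subtree rooted at L contains: L, K, F, H, M, N, O — 7 nodes.

7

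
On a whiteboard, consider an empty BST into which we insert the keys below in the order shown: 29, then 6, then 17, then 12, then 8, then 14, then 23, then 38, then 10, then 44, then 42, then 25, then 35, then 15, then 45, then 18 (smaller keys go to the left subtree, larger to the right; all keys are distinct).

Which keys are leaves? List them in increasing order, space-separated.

29: root
6: left child of 29 (depth 1)
17: right child of 6 (depth 2)
12: left child of 17 (depth 3)
8: left child of 12 (depth 4)
14: right child of 12 (depth 4)
23: right child of 17 (depth 3)
38: right child of 29 (depth 1)
10: right child of 8 (depth 5)
44: right child of 38 (depth 2)
42: left child of 44 (depth 3)
25: right child of 23 (depth 4)
35: left child of 38 (depth 2)
15: right child of 14 (depth 5)
45: right child of 44 (depth 3)
18: left child of 23 (depth 4)

10 15 18 25 35 42 45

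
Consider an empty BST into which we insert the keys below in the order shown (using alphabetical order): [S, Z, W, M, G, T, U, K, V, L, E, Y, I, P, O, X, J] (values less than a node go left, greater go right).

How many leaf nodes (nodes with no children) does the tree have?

S: root
Z: right child of S (depth 1)
W: left child of Z (depth 2)
M: left child of S (depth 1)
G: left child of M (depth 2)
T: left child of W (depth 3)
U: right child of T (depth 4)
K: right child of G (depth 3)
V: right child of U (depth 5)
L: right child of K (depth 4)
E: left child of G (depth 3)
Y: right child of W (depth 3)
I: left child of K (depth 4)
P: right child of M (depth 2)
O: left child of P (depth 3)
X: left child of Y (depth 4)
J: right child of I (depth 5)

Leaves: E, J, L, O, V, X — 6 in total.

6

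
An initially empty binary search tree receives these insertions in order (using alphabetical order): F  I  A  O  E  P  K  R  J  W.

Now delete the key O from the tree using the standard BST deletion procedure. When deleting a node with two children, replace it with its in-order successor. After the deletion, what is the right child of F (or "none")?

I

Insert F: tree is empty, so F becomes the root.
Insert I: I > F → go right. Place as right child of F.
Insert A: A < F → go left. Place as left child of F.
Insert O: O > F → go right; O > I → go right. Place as right child of I.
Insert E: E < F → go left; E > A → go right. Place as right child of A.
Insert P: P > F → go right; P > I → go right; P > O → go right. Place as right child of O.
Insert K: K > F → go right; K > I → go right; K < O → go left. Place as left child of O.
Insert R: R > F → go right; R > I → go right; R > O → go right; R > P → go right. Place as right child of P.
Insert J: J > F → go right; J > I → go right; J < O → go left; J < K → go left. Place as left child of K.
Insert W: W > F → go right; W > I → go right; W > O → go right; W > P → go right; W > R → go right. Place as right child of R.

Delete O (two children — replace with in-order successor).
After deletion, F's right child: I.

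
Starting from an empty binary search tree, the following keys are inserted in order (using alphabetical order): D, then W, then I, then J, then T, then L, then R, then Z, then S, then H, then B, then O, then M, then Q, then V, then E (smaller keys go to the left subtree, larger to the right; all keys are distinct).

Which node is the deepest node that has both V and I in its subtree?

D: root
W: right child of D (depth 1)
I: left child of W (depth 2)
J: right child of I (depth 3)
T: right child of J (depth 4)
L: left child of T (depth 5)
R: right child of L (depth 6)
Z: right child of W (depth 2)
S: right child of R (depth 7)
H: left child of I (depth 3)
B: left child of D (depth 1)
O: left child of R (depth 7)
M: left child of O (depth 8)
Q: right child of O (depth 8)
V: right child of T (depth 5)
E: left child of H (depth 4)

Path to V: D → W → I → J → T → V
Path to I: D → W → I
I lies on both paths and is an ancestor of the other node.

I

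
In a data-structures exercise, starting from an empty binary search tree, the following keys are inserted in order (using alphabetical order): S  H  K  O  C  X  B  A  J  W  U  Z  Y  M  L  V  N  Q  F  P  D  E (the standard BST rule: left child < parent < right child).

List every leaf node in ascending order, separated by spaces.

A E J L N P V Y

Insert S: tree is empty, so S becomes the root.
Insert H: H < S → go left. Place as left child of S.
Insert K: K < S → go left; K > H → go right. Place as right child of H.
Insert O: O < S → go left; O > H → go right; O > K → go right. Place as right child of K.
Insert C: C < S → go left; C < H → go left. Place as left child of H.
Insert X: X > S → go right. Place as right child of S.
Insert B: B < S → go left; B < H → go left; B < C → go left. Place as left child of C.
Insert A: A < S → go left; A < H → go left; A < C → go left; A < B → go left. Place as left child of B.
Insert J: J < S → go left; J > H → go right; J < K → go left. Place as left child of K.
Insert W: W > S → go right; W < X → go left. Place as left child of X.
Insert U: U > S → go right; U < X → go left; U < W → go left. Place as left child of W.
Insert Z: Z > S → go right; Z > X → go right. Place as right child of X.
Insert Y: Y > S → go right; Y > X → go right; Y < Z → go left. Place as left child of Z.
Insert M: M < S → go left; M > H → go right; M > K → go right; M < O → go left. Place as left child of O.
Insert L: L < S → go left; L > H → go right; L > K → go right; L < O → go left; L < M → go left. Place as left child of M.
Insert V: V > S → go right; V < X → go left; V < W → go left; V > U → go right. Place as right child of U.
Insert N: N < S → go left; N > H → go right; N > K → go right; N < O → go left; N > M → go right. Place as right child of M.
Insert Q: Q < S → go left; Q > H → go right; Q > K → go right; Q > O → go right. Place as right child of O.
Insert F: F < S → go left; F < H → go left; F > C → go right. Place as right child of C.
Insert P: P < S → go left; P > H → go right; P > K → go right; P > O → go right; P < Q → go left. Place as left child of Q.
Insert D: D < S → go left; D < H → go left; D > C → go right; D < F → go left. Place as left child of F.
Insert E: E < S → go left; E < H → go left; E > C → go right; E < F → go left; E > D → go right. Place as right child of D.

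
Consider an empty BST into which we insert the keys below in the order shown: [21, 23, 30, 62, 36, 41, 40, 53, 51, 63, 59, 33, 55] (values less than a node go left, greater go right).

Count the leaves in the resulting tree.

Resulting structure (node: left, right):
  21: L=–, R=23
  23: L=–, R=30
  30: L=–, R=62
  62: L=36, R=63
  36: L=33, R=41
  41: L=40, R=53
  40: L=–, R=–
  53: L=51, R=59
  51: L=–, R=–
  63: L=–, R=–
  59: L=55, R=–
  33: L=–, R=–
  55: L=–, R=–

Leaves: 33, 40, 51, 55, 63 — 5 in total.

5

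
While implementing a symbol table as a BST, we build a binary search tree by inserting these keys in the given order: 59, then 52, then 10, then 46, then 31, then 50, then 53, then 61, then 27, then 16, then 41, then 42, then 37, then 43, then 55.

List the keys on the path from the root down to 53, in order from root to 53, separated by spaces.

59: root
52: left child of 59 (depth 1)
10: left child of 52 (depth 2)
46: right child of 10 (depth 3)
31: left child of 46 (depth 4)
50: right child of 46 (depth 4)
53: right child of 52 (depth 2)
61: right child of 59 (depth 1)
27: left child of 31 (depth 5)
16: left child of 27 (depth 6)
41: right child of 31 (depth 5)
42: right child of 41 (depth 6)
37: left child of 41 (depth 6)
43: right child of 42 (depth 7)
55: right child of 53 (depth 3)

59 52 53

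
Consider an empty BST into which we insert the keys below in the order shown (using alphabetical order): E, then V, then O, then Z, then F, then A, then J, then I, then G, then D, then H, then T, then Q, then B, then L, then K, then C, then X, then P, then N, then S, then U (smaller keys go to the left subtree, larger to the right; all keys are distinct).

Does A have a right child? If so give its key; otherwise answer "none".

D

Insert E: tree is empty, so E becomes the root.
Insert V: V > E → go right. Place as right child of E.
Insert O: O > E → go right; O < V → go left. Place as left child of V.
Insert Z: Z > E → go right; Z > V → go right. Place as right child of V.
Insert F: F > E → go right; F < V → go left; F < O → go left. Place as left child of O.
Insert A: A < E → go left. Place as left child of E.
Insert J: J > E → go right; J < V → go left; J < O → go left; J > F → go right. Place as right child of F.
Insert I: I > E → go right; I < V → go left; I < O → go left; I > F → go right; I < J → go left. Place as left child of J.
Insert G: G > E → go right; G < V → go left; G < O → go left; G > F → go right; G < J → go left; G < I → go left. Place as left child of I.
Insert D: D < E → go left; D > A → go right. Place as right child of A.
Insert H: H > E → go right; H < V → go left; H < O → go left; H > F → go right; H < J → go left; H < I → go left; H > G → go right. Place as right child of G.
Insert T: T > E → go right; T < V → go left; T > O → go right. Place as right child of O.
Insert Q: Q > E → go right; Q < V → go left; Q > O → go right; Q < T → go left. Place as left child of T.
Insert B: B < E → go left; B > A → go right; B < D → go left. Place as left child of D.
Insert L: L > E → go right; L < V → go left; L < O → go left; L > F → go right; L > J → go right. Place as right child of J.
Insert K: K > E → go right; K < V → go left; K < O → go left; K > F → go right; K > J → go right; K < L → go left. Place as left child of L.
Insert C: C < E → go left; C > A → go right; C < D → go left; C > B → go right. Place as right child of B.
Insert X: X > E → go right; X > V → go right; X < Z → go left. Place as left child of Z.
Insert P: P > E → go right; P < V → go left; P > O → go right; P < T → go left; P < Q → go left. Place as left child of Q.
Insert N: N > E → go right; N < V → go left; N < O → go left; N > F → go right; N > J → go right; N > L → go right. Place as right child of L.
Insert S: S > E → go right; S < V → go left; S > O → go right; S < T → go left; S > Q → go right. Place as right child of Q.
Insert U: U > E → go right; U < V → go left; U > O → go right; U > T → go right. Place as right child of T.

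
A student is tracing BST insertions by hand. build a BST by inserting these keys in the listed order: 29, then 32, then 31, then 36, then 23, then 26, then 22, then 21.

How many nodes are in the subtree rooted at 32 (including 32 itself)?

3

Resulting structure (node: left, right):
  29: L=23, R=32
  32: L=31, R=36
  31: L=–, R=–
  36: L=–, R=–
  23: L=22, R=26
  26: L=–, R=–
  22: L=21, R=–
  21: L=–, R=–

Subtree rooted at 32 contains: 32, 31, 36 — 3 nodes.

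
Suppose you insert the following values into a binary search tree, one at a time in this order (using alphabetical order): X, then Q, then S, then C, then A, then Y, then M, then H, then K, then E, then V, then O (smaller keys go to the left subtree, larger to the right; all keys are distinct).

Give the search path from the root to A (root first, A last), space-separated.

X Q C A

Resulting structure (node: left, right):
  X: L=Q, R=Y
  Q: L=C, R=S
  S: L=–, R=V
  C: L=A, R=M
  A: L=–, R=–
  Y: L=–, R=–
  M: L=H, R=O
  H: L=E, R=K
  K: L=–, R=–
  E: L=–, R=–
  V: L=–, R=–
  O: L=–, R=–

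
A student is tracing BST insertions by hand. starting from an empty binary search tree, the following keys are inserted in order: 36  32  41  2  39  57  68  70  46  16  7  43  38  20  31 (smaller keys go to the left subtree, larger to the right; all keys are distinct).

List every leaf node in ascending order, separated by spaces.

Insert 36: tree is empty, so 36 becomes the root.
Insert 32: 32 < 36 → go left. Place as left child of 36.
Insert 41: 41 > 36 → go right. Place as right child of 36.
Insert 2: 2 < 36 → go left; 2 < 32 → go left. Place as left child of 32.
Insert 39: 39 > 36 → go right; 39 < 41 → go left. Place as left child of 41.
Insert 57: 57 > 36 → go right; 57 > 41 → go right. Place as right child of 41.
Insert 68: 68 > 36 → go right; 68 > 41 → go right; 68 > 57 → go right. Place as right child of 57.
Insert 70: 70 > 36 → go right; 70 > 41 → go right; 70 > 57 → go right; 70 > 68 → go right. Place as right child of 68.
Insert 46: 46 > 36 → go right; 46 > 41 → go right; 46 < 57 → go left. Place as left child of 57.
Insert 16: 16 < 36 → go left; 16 < 32 → go left; 16 > 2 → go right. Place as right child of 2.
Insert 7: 7 < 36 → go left; 7 < 32 → go left; 7 > 2 → go right; 7 < 16 → go left. Place as left child of 16.
Insert 43: 43 > 36 → go right; 43 > 41 → go right; 43 < 57 → go left; 43 < 46 → go left. Place as left child of 46.
Insert 38: 38 > 36 → go right; 38 < 41 → go left; 38 < 39 → go left. Place as left child of 39.
Insert 20: 20 < 36 → go left; 20 < 32 → go left; 20 > 2 → go right; 20 > 16 → go right. Place as right child of 16.
Insert 31: 31 < 36 → go left; 31 < 32 → go left; 31 > 2 → go right; 31 > 16 → go right; 31 > 20 → go right. Place as right child of 20.

7 31 38 43 70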